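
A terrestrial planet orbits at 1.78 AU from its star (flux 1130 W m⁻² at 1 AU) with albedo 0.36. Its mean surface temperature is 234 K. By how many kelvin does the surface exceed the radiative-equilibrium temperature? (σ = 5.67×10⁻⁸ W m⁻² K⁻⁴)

ΔT ≈ 55.9 K

S = 1130/1.78² = 356.6 W m⁻².
T_eq = [S(1−A)/(4σ)]^(1/4) = [356.6×0.64/(4×5.67×10⁻⁸)]^(1/4) = 178.1 K.
ΔT = T_surf − T_eq = 234 − 178.1.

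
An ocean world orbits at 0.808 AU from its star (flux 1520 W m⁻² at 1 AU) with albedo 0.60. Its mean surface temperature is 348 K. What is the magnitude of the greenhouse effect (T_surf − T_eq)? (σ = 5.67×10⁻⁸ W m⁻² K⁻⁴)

ΔT ≈ 94.9 K

S = 1520/0.808² = 2328 W m⁻².
T_eq = [S(1−A)/(4σ)]^(1/4) = [2328×0.40/(4×5.67×10⁻⁸)]^(1/4) = 253.1 K.
ΔT = T_surf − T_eq = 348 − 253.1.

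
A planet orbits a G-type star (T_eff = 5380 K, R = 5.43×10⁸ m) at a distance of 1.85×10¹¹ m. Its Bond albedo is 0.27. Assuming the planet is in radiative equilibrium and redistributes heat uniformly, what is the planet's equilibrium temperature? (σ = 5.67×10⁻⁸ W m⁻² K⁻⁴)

L = 4πR_⋆²σT_⋆⁴ = 4π(5.43×10⁸)² × 5.67×10⁻⁸ × (5380)⁴ = 1.76×10²⁶ W.
S = L/(4πd²) = 409 W m⁻².
Energy balance: absorbed = emitted ⇒ πR²·S(1−A) = 4πR²·σT_eq⁴, so T_eq⁴ = S(1−A)/(4σ).
T_eq = [409 × 0.73 / (4 × 5.67×10⁻⁸)]^(1/4) = (1.32×10⁹)^(1/4) = 191 K.

T_eq ≈ 191 K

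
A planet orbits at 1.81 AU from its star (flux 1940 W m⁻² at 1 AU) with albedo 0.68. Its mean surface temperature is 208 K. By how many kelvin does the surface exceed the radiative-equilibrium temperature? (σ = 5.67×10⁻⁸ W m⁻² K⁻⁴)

S = 1940/1.81² = 592.2 W m⁻².
T_eq = [S(1−A)/(4σ)]^(1/4) = [592.2×0.32/(4×5.67×10⁻⁸)]^(1/4) = 170.0 K.
ΔT = T_surf − T_eq = 208 − 170.0.

ΔT ≈ 38.0 K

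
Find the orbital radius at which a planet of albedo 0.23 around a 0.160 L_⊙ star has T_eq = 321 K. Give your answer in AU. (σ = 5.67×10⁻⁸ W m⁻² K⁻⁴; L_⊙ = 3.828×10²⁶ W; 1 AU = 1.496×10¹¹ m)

L = 0.160 × 3.828×10²⁶ = 6.12×10²⁵ W.
From T_eq⁴ = L(1−A)/(16πσd²): d = √[L(1−A)/(16πσT_eq⁴)].
d = √[6.12×10²⁵ × 0.77 / (16π × 5.67×10⁻⁸ × (321)⁴)] = 3.95×10¹⁰ m = 0.264 AU.

d ≈ 0.264 AU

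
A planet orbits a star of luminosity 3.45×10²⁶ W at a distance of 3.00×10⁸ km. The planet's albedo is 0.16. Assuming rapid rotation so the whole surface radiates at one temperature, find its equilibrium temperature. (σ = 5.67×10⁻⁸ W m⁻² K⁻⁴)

d = 3.00×10⁸ km = 3.00×10¹¹ m.
Flux: S = L/(4πd²) = 3.45×10²⁶/(4π×(3.00×10¹¹)²) = 305 W m⁻².
Energy balance: absorbed = emitted ⇒ πR²·S(1−A) = 4πR²·σT_eq⁴, so T_eq⁴ = S(1−A)/(4σ).
T_eq = [305 × 0.84 / (4 × 5.67×10⁻⁸)]^(1/4) = (1.13×10⁹)^(1/4) = 183 K.

T_eq ≈ 183 K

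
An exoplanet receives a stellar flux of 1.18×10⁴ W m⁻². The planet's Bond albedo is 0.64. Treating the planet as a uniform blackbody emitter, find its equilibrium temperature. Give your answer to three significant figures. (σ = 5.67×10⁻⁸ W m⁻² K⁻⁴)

Energy balance: absorbed = emitted ⇒ πR²·S(1−A) = 4πR²·σT_eq⁴, so T_eq⁴ = S(1−A)/(4σ).
T_eq = [1.18×10⁴ × 0.36 / (4 × 5.67×10⁻⁸)]^(1/4) = (1.87×10¹⁰)^(1/4) = 370 K.

T_eq ≈ 370 K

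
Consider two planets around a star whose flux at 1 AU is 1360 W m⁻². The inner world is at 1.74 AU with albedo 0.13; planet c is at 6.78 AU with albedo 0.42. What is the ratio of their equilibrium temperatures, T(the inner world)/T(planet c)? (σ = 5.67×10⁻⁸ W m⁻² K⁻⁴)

T₁/T₂ ≈ 2.185

T_eq = [S₀(1−A)/(4σd²)]^(1/4), so T ∝ (1−A)^(1/4) / √d.
T₁ = [1360×0.87/(4×5.67×10⁻⁸×1.74²)]^(1/4) = 203.74 K.
T₂ = [1360×0.58/(4×5.67×10⁻⁸×6.78²)]^(1/4) = 93.26 K.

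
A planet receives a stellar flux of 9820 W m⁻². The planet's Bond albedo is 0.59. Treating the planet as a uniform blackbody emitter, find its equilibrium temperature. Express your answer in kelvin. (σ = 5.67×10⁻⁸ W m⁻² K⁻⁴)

T_eq ≈ 365 K

Energy balance: absorbed = emitted ⇒ πR²·S(1−A) = 4πR²·σT_eq⁴, so T_eq⁴ = S(1−A)/(4σ).
T_eq = [9820 × 0.41 / (4 × 5.67×10⁻⁸)]^(1/4) = (1.78×10¹⁰)^(1/4) = 365 K.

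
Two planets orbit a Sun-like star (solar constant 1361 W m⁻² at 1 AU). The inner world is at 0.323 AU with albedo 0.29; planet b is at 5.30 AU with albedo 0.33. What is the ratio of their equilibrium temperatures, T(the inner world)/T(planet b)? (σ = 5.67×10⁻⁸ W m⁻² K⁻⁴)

T_eq = [S₀(1−A)/(4σd²)]^(1/4), so T ∝ (1−A)^(1/4) / √d.
T₁ = [1361×0.71/(4×5.67×10⁻⁸×0.323²)]^(1/4) = 449.54 K.
T₂ = [1361×0.67/(4×5.67×10⁻⁸×5.30²)]^(1/4) = 109.38 K.

T₁/T₂ ≈ 4.110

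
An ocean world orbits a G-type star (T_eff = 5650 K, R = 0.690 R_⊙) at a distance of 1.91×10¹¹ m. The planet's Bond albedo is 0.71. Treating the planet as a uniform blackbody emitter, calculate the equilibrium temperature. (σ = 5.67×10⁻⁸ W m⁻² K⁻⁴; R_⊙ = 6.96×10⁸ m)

T_eq ≈ 147 K

R_⋆ = 0.690 × 6.96×10⁸ = 4.80×10⁸ m.
L = 4πR_⋆²σT_⋆⁴ = 4π(4.80×10⁸)² × 5.67×10⁻⁸ × (5650)⁴ = 1.67×10²⁶ W.
S = L/(4πd²) = 365 W m⁻².
Energy balance: absorbed = emitted ⇒ πR²·S(1−A) = 4πR²·σT_eq⁴, so T_eq⁴ = S(1−A)/(4σ).
T_eq = [365 × 0.29 / (4 × 5.67×10⁻⁸)]^(1/4) = (4.67×10⁸)^(1/4) = 147 K.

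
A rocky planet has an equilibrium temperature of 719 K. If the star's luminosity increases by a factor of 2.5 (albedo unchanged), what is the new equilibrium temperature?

T_eq ≈ 904 K

T_eq ∝ L^(1/4) · d^(−1/2).
T′ = 719 × 2.5^(1/4) = 904 K.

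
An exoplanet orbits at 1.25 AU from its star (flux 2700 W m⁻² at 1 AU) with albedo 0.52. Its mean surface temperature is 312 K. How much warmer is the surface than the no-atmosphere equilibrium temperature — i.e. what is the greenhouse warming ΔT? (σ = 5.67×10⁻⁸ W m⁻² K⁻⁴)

S = 2700/1.25² = 1728 W m⁻².
T_eq = [S(1−A)/(4σ)]^(1/4) = [1728×0.48/(4×5.67×10⁻⁸)]^(1/4) = 245.9 K.
ΔT = T_surf − T_eq = 312 − 245.9.

ΔT ≈ 66.1 K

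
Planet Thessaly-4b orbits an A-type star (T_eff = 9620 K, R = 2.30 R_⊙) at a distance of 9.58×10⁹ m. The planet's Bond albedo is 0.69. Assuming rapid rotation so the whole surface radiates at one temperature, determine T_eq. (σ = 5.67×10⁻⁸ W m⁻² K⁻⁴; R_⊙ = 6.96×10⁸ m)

T_eq ≈ 2070 K

R_⋆ = 2.30 × 6.96×10⁸ = 1.60×10⁹ m.
L = 4πR_⋆²σT_⋆⁴ = 4π(1.60×10⁹)² × 5.67×10⁻⁸ × (9620)⁴ = 1.56×10²⁸ W.
S = L/(4πd²) = 1.36×10⁷ W m⁻².
Energy balance: absorbed = emitted ⇒ πR²·S(1−A) = 4πR²·σT_eq⁴, so T_eq⁴ = S(1−A)/(4σ).
T_eq = [1.36×10⁷ × 0.31 / (4 × 5.67×10⁻⁸)]^(1/4) = (1.85×10¹³)^(1/4) = 2070 K.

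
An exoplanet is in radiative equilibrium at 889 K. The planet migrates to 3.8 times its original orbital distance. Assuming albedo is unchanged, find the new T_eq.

T_eq ∝ L^(1/4) · d^(−1/2).
T′ = 889 / 3.8^(1/2) = 456 K.

T_eq ≈ 456 K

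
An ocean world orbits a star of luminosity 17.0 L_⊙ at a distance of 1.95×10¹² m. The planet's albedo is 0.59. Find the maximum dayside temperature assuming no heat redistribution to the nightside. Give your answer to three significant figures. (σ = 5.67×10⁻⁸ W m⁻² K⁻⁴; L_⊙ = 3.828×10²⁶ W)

L = 17.0 × 3.828×10²⁶ = 6.51×10²⁷ W.
Flux: S = L/(4πd²) = 6.51×10²⁷/(4π×(1.95×10¹²)²) = 136 W m⁻².
With no redistribution each surface element balances locally: S(1−A) = σT⁴.
T = [136 × 0.41 / 5.67×10⁻⁸]^(1/4) = (9.85×10⁸)^(1/4) = 177 K.

T_ss ≈ 177 K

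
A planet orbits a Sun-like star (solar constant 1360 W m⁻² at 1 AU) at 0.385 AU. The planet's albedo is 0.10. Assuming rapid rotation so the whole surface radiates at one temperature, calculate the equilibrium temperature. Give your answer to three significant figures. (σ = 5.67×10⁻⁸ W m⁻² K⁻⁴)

Flux at 0.385 AU: S = 1360/0.385² = 9180 W m⁻².
Energy balance: absorbed = emitted ⇒ πR²·S(1−A) = 4πR²·σT_eq⁴, so T_eq⁴ = S(1−A)/(4σ).
T_eq = [9180 × 0.90 / (4 × 5.67×10⁻⁸)]^(1/4) = (3.64×10¹⁰)^(1/4) = 437 K.

T_eq ≈ 437 K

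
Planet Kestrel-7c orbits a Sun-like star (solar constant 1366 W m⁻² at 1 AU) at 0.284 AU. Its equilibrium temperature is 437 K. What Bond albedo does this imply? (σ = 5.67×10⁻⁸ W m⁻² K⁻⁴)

A ≈ 0.51

Flux at 0.284 AU: S = 1366/0.284² = 1.69×10⁴ W m⁻².
From T_eq⁴ = S(1−A)/(4σ): 1−A = 4σT_eq⁴/S.
1−A = 4 × 5.67×10⁻⁸ × (437)⁴ / 1.69×10⁴ = 0.488.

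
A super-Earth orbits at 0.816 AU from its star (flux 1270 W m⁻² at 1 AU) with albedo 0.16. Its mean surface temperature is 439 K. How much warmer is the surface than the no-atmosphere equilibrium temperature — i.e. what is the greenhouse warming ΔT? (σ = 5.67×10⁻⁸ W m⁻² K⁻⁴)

S = 1270/0.816² = 1907 W m⁻².
T_eq = [S(1−A)/(4σ)]^(1/4) = [1907×0.84/(4×5.67×10⁻⁸)]^(1/4) = 289.9 K.
ΔT = T_surf − T_eq = 439 − 289.9.

ΔT ≈ 149.1 K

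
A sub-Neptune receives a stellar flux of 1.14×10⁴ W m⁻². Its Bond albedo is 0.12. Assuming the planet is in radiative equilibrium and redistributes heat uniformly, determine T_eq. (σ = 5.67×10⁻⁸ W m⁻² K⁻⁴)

T_eq ≈ 459 K

Energy balance: absorbed = emitted ⇒ πR²·S(1−A) = 4πR²·σT_eq⁴, so T_eq⁴ = S(1−A)/(4σ).
T_eq = [1.14×10⁴ × 0.88 / (4 × 5.67×10⁻⁸)]^(1/4) = (4.42×10¹⁰)^(1/4) = 459 K.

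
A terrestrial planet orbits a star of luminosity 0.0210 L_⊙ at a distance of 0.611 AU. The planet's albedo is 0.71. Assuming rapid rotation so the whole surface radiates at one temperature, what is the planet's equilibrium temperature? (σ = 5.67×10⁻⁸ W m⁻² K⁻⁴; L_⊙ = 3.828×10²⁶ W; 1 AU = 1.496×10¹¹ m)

T_eq ≈ 99.5 K

d = 0.611 AU = 9.14×10¹⁰ m.
L = 0.0210 × 3.828×10²⁶ = 8.04×10²⁴ W.
Flux: S = L/(4πd²) = 8.04×10²⁴/(4π×(9.14×10¹⁰)²) = 76.6 W m⁻².
Energy balance: absorbed = emitted ⇒ πR²·S(1−A) = 4πR²·σT_eq⁴, so T_eq⁴ = S(1−A)/(4σ).
T_eq = [76.6 × 0.29 / (4 × 5.67×10⁻⁸)]^(1/4) = (9.79×10⁷)^(1/4) = 99.5 K.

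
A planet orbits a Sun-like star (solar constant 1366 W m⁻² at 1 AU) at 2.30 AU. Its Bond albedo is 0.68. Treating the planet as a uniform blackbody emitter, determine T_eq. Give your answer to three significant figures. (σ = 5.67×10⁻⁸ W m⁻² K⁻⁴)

T_eq ≈ 138 K

Flux at 2.30 AU: S = 1366/2.30² = 258 W m⁻².
Energy balance: absorbed = emitted ⇒ πR²·S(1−A) = 4πR²·σT_eq⁴, so T_eq⁴ = S(1−A)/(4σ).
T_eq = [258 × 0.32 / (4 × 5.67×10⁻⁸)]^(1/4) = (3.64×10⁸)^(1/4) = 138 K.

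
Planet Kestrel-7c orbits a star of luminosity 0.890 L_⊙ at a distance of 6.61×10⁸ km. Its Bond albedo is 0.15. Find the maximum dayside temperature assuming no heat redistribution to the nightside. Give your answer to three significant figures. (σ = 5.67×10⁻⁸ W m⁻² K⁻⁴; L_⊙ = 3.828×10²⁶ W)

d = 6.61×10⁸ km = 6.61×10¹¹ m.
L = 0.890 × 3.828×10²⁶ = 3.41×10²⁶ W.
Flux: S = L/(4πd²) = 3.41×10²⁶/(4π×(6.61×10¹¹)²) = 62.1 W m⁻².
With no redistribution each surface element balances locally: S(1−A) = σT⁴.
T = [62.1 × 0.85 / 5.67×10⁻⁸]^(1/4) = (9.30×10⁸)^(1/4) = 175 K.

T_ss ≈ 175 K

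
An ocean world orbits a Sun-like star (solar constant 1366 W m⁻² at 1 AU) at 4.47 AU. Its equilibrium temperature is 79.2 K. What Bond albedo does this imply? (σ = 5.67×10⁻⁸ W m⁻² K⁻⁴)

Flux at 4.47 AU: S = 1366/4.47² = 68.4 W m⁻².
From T_eq⁴ = S(1−A)/(4σ): 1−A = 4σT_eq⁴/S.
1−A = 4 × 5.67×10⁻⁸ × (79.2)⁴ / 68.4 = 0.131.

A ≈ 0.87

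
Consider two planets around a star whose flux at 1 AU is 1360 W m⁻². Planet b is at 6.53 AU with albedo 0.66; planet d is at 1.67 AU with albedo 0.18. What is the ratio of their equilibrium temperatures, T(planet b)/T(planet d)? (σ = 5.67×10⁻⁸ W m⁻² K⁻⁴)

T₁/T₂ ≈ 0.406

T_eq = [S₀(1−A)/(4σd²)]^(1/4), so T ∝ (1−A)^(1/4) / √d.
T₁ = [1360×0.34/(4×5.67×10⁻⁸×6.53²)]^(1/4) = 83.15 K.
T₂ = [1360×0.82/(4×5.67×10⁻⁸×1.67²)]^(1/4) = 204.91 K.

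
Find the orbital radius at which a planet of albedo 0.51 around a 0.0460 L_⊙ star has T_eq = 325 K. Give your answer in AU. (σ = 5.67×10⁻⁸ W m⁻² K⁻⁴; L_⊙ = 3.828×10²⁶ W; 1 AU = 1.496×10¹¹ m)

L = 0.0460 × 3.828×10²⁶ = 1.76×10²⁵ W.
From T_eq⁴ = L(1−A)/(16πσd²): d = √[L(1−A)/(16πσT_eq⁴)].
d = √[1.76×10²⁵ × 0.49 / (16π × 5.67×10⁻⁸ × (325)⁴)] = 1.65×10¹⁰ m = 0.110 AU.

d ≈ 0.110 AU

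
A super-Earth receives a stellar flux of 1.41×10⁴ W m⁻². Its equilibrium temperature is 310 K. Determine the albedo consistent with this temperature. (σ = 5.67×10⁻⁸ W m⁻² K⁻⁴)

From T_eq⁴ = S(1−A)/(4σ): 1−A = 4σT_eq⁴/S.
1−A = 4 × 5.67×10⁻⁸ × (310)⁴ / 1.41×10⁴ = 0.149.

A ≈ 0.85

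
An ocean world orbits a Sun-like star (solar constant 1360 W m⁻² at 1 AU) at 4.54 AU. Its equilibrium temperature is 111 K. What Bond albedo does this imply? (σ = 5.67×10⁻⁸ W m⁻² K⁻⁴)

Flux at 4.54 AU: S = 1360/4.54² = 66.0 W m⁻².
From T_eq⁴ = S(1−A)/(4σ): 1−A = 4σT_eq⁴/S.
1−A = 4 × 5.67×10⁻⁸ × (111)⁴ / 66.0 = 0.522.

A ≈ 0.48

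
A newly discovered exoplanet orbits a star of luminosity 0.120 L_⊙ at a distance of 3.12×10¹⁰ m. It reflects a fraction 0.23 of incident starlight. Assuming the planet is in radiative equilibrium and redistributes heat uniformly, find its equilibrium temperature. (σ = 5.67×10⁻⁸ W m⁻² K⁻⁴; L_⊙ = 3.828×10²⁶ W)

T_eq ≈ 336 K

L = 0.120 × 3.828×10²⁶ = 4.59×10²⁵ W.
Flux: S = L/(4πd²) = 4.59×10²⁵/(4π×(3.12×10¹⁰)²) = 3760 W m⁻².
Energy balance: absorbed = emitted ⇒ πR²·S(1−A) = 4πR²·σT_eq⁴, so T_eq⁴ = S(1−A)/(4σ).
T_eq = [3760 × 0.77 / (4 × 5.67×10⁻⁸)]^(1/4) = (1.27×10¹⁰)^(1/4) = 336 K.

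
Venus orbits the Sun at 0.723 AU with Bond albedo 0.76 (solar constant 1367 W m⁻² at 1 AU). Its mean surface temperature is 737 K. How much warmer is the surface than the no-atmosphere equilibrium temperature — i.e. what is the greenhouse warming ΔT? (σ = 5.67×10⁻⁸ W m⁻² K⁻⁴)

ΔT ≈ 507.6 K

S = 1367/0.723² = 2615 W m⁻².
T_eq = [S(1−A)/(4σ)]^(1/4) = [2615×0.24/(4×5.67×10⁻⁸)]^(1/4) = 229.4 K.
ΔT = T_surf − T_eq = 737 − 229.4.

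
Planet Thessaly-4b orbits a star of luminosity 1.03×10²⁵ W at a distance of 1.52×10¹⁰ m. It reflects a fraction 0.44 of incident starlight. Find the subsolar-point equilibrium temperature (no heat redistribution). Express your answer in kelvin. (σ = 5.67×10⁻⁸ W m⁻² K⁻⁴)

T_ss ≈ 433 K

Flux: S = L/(4πd²) = 1.03×10²⁵/(4π×(1.52×10¹⁰)²) = 3550 W m⁻².
At the subsolar point the surface absorbs S(1−A) and emits σT⁴ per unit area — no factor of 4, since only the local patch is in balance.
T = [3550 × 0.56 / 5.67×10⁻⁸]^(1/4) = (3.50×10¹⁰)^(1/4) = 433 K.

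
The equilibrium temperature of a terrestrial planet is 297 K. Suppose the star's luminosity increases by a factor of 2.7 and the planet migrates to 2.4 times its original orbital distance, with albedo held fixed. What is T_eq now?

T_eq ≈ 246 K

T_eq ∝ L^(1/4) · d^(−1/2).
T′ = 297 × 2.7^(1/4) / 2.4^(1/2) = 246 K.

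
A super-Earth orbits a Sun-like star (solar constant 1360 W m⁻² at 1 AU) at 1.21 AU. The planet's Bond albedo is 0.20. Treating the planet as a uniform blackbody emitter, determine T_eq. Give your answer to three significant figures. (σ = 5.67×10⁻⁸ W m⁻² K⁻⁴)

T_eq ≈ 239 K

Flux at 1.21 AU: S = 1360/1.21² = 929 W m⁻².
Energy balance: absorbed = emitted ⇒ πR²·S(1−A) = 4πR²·σT_eq⁴, so T_eq⁴ = S(1−A)/(4σ).
T_eq = [929 × 0.80 / (4 × 5.67×10⁻⁸)]^(1/4) = (3.28×10⁹)^(1/4) = 239 K.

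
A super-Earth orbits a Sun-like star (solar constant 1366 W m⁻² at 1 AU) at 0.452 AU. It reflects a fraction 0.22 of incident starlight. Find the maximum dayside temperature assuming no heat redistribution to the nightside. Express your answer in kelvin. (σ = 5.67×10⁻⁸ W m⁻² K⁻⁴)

Flux at 0.452 AU: S = 1366/0.452² = 6690 W m⁻².
With no redistribution each surface element balances locally: S(1−A) = σT⁴.
T = [6690 × 0.78 / 5.67×10⁻⁸]^(1/4) = (9.20×10¹⁰)^(1/4) = 551 K.

T_ss ≈ 551 K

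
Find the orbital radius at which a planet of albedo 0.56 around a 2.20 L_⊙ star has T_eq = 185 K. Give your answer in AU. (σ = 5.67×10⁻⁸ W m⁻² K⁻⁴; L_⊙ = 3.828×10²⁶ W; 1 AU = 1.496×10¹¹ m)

d ≈ 2.23 AU

L = 2.20 × 3.828×10²⁶ = 8.42×10²⁶ W.
From T_eq⁴ = L(1−A)/(16πσd²): d = √[L(1−A)/(16πσT_eq⁴)].
d = √[8.42×10²⁶ × 0.44 / (16π × 5.67×10⁻⁸ × (185)⁴)] = 3.33×10¹¹ m = 2.23 AU.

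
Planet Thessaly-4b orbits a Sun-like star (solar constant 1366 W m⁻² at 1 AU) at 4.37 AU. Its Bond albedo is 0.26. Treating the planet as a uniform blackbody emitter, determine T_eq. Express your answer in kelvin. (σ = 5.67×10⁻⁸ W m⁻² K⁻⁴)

T_eq ≈ 124 K

Flux at 4.37 AU: S = 1366/4.37² = 71.5 W m⁻².
Energy balance: absorbed = emitted ⇒ πR²·S(1−A) = 4πR²·σT_eq⁴, so T_eq⁴ = S(1−A)/(4σ).
T_eq = [71.5 × 0.74 / (4 × 5.67×10⁻⁸)]^(1/4) = (2.33×10⁸)^(1/4) = 124 K.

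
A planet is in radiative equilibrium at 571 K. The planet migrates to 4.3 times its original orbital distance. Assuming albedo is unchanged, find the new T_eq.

T_eq ∝ L^(1/4) · d^(−1/2).
T′ = 571 / 4.3^(1/2) = 275 K.

T_eq ≈ 275 K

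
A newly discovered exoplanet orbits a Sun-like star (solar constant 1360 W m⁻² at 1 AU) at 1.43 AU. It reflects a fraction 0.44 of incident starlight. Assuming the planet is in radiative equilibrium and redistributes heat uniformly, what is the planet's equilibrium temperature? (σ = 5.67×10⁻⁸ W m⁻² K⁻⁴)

Flux at 1.43 AU: S = 1360/1.43² = 665 W m⁻².
Energy balance: absorbed = emitted ⇒ πR²·S(1−A) = 4πR²·σT_eq⁴, so T_eq⁴ = S(1−A)/(4σ).
T_eq = [665 × 0.56 / (4 × 5.67×10⁻⁸)]^(1/4) = (1.64×10⁹)^(1/4) = 201 K.

T_eq ≈ 201 K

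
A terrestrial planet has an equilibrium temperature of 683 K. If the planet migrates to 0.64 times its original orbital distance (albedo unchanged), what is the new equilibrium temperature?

T_eq ≈ 854 K

T_eq ∝ L^(1/4) · d^(−1/2).
T′ = 683 / 0.64^(1/2) = 854 K.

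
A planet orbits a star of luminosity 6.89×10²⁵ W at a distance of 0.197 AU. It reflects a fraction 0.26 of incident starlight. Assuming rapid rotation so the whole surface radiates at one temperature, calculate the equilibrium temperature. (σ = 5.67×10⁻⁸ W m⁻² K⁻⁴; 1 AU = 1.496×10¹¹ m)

d = 0.197 AU = 2.95×10¹⁰ m.
Flux: S = L/(4πd²) = 6.89×10²⁵/(4π×(2.95×10¹⁰)²) = 6310 W m⁻².
Energy balance: absorbed = emitted ⇒ πR²·S(1−A) = 4πR²·σT_eq⁴, so T_eq⁴ = S(1−A)/(4σ).
T_eq = [6310 × 0.74 / (4 × 5.67×10⁻⁸)]^(1/4) = (2.06×10¹⁰)^(1/4) = 379 K.

T_eq ≈ 379 K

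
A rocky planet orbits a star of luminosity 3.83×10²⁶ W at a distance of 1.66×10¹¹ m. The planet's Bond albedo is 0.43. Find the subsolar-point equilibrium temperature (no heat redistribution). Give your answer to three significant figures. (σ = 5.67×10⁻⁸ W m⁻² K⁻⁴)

T_ss ≈ 325 K

Flux: S = L/(4πd²) = 3.83×10²⁶/(4π×(1.66×10¹¹)²) = 1110 W m⁻².
At the subsolar point the surface absorbs S(1−A) and emits σT⁴ per unit area — no factor of 4, since only the local patch is in balance.
T = [1110 × 0.57 / 5.67×10⁻⁸]^(1/4) = (1.11×10¹⁰)^(1/4) = 325 K.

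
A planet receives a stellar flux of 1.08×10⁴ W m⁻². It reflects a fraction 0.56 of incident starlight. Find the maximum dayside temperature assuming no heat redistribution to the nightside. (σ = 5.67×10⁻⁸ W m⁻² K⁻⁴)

T_ss ≈ 538 K

With no redistribution each surface element balances locally: S(1−A) = σT⁴.
T = [1.08×10⁴ × 0.44 / 5.67×10⁻⁸]^(1/4) = (8.38×10¹⁰)^(1/4) = 538 K.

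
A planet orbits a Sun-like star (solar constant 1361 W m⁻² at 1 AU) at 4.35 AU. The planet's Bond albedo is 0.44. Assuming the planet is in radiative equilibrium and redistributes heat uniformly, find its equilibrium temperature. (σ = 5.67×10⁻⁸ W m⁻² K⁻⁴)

Flux at 4.35 AU: S = 1361/4.35² = 71.9 W m⁻².
Energy balance: absorbed = emitted ⇒ πR²·S(1−A) = 4πR²·σT_eq⁴, so T_eq⁴ = S(1−A)/(4σ).
T_eq = [71.9 × 0.56 / (4 × 5.67×10⁻⁸)]^(1/4) = (1.78×10⁸)^(1/4) = 115 K.

T_eq ≈ 115 K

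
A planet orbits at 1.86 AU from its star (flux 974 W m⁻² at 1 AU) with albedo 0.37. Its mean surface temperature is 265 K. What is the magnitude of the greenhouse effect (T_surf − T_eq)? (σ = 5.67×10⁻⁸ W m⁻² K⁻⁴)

ΔT ≈ 97.8 K

S = 974/1.86² = 281.5 W m⁻².
T_eq = [S(1−A)/(4σ)]^(1/4) = [281.5×0.63/(4×5.67×10⁻⁸)]^(1/4) = 167.2 K.
ΔT = T_surf − T_eq = 265 − 167.2.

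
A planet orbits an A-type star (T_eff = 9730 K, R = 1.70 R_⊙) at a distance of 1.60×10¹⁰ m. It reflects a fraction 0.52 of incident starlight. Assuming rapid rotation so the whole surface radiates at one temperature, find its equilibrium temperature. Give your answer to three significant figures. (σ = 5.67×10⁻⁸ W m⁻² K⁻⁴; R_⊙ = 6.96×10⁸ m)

R_⋆ = 1.70 × 6.96×10⁸ = 1.18×10⁹ m.
L = 4πR_⋆²σT_⋆⁴ = 4π(1.18×10⁹)² × 5.67×10⁻⁸ × (9730)⁴ = 8.94×10²⁷ W.
S = L/(4πd²) = 2.78×10⁶ W m⁻².
Energy balance: absorbed = emitted ⇒ πR²·S(1−A) = 4πR²·σT_eq⁴, so T_eq⁴ = S(1−A)/(4σ).
T_eq = [2.78×10⁶ × 0.48 / (4 × 5.67×10⁻⁸)]^(1/4) = (5.88×10¹²)^(1/4) = 1560 K.

T_eq ≈ 1560 K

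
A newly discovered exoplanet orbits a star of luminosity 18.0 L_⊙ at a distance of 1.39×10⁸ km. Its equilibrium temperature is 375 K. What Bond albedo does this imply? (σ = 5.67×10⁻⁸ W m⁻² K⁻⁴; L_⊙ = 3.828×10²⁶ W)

A ≈ 0.84

d = 1.39×10⁸ km = 1.39×10¹¹ m.
L = 18.0 × 3.828×10²⁶ = 6.89×10²⁷ W.
Flux: S = L/(4πd²) = 6.89×10²⁷/(4π×(1.39×10¹¹)²) = 2.84×10⁴ W m⁻².
From T_eq⁴ = S(1−A)/(4σ): 1−A = 4σT_eq⁴/S.
1−A = 4 × 5.67×10⁻⁸ × (375)⁴ / 2.84×10⁴ = 0.158.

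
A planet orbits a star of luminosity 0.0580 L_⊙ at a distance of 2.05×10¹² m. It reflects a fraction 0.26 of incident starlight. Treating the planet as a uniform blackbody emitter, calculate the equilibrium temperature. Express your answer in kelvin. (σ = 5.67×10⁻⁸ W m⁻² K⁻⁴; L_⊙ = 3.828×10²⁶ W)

T_eq ≈ 34.2 K

L = 0.0580 × 3.828×10²⁶ = 2.22×10²⁵ W.
Flux: S = L/(4πd²) = 2.22×10²⁵/(4π×(2.05×10¹²)²) = 0.420 W m⁻².
Energy balance: absorbed = emitted ⇒ πR²·S(1−A) = 4πR²·σT_eq⁴, so T_eq⁴ = S(1−A)/(4σ).
T_eq = [0.420 × 0.74 / (4 × 5.67×10⁻⁸)]^(1/4) = (1.37×10⁶)^(1/4) = 34.2 K.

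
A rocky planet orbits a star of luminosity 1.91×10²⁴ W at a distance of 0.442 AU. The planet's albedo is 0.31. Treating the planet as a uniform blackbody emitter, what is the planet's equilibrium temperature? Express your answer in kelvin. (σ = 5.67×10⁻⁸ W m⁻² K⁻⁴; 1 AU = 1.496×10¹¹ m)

d = 0.442 AU = 6.61×10¹⁰ m.
Flux: S = L/(4πd²) = 1.91×10²⁴/(4π×(6.61×10¹⁰)²) = 34.8 W m⁻².
Energy balance: absorbed = emitted ⇒ πR²·S(1−A) = 4πR²·σT_eq⁴, so T_eq⁴ = S(1−A)/(4σ).
T_eq = [34.8 × 0.69 / (4 × 5.67×10⁻⁸)]^(1/4) = (1.06×10⁸)^(1/4) = 101 K.

T_eq ≈ 101 K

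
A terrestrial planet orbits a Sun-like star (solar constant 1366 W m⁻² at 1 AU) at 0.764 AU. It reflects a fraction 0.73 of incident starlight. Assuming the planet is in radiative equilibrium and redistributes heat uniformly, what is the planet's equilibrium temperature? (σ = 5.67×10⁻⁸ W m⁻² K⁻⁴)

T_eq ≈ 230 K

Flux at 0.764 AU: S = 1366/0.764² = 2340 W m⁻².
Energy balance: absorbed = emitted ⇒ πR²·S(1−A) = 4πR²·σT_eq⁴, so T_eq⁴ = S(1−A)/(4σ).
T_eq = [2340 × 0.27 / (4 × 5.67×10⁻⁸)]^(1/4) = (2.79×10⁹)^(1/4) = 230 K.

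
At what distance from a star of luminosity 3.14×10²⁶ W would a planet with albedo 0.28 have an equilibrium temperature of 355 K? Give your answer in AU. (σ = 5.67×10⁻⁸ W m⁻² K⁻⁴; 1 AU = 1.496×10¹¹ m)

d ≈ 0.472 AU

From T_eq⁴ = L(1−A)/(16πσd²): d = √[L(1−A)/(16πσT_eq⁴)].
d = √[3.14×10²⁶ × 0.72 / (16π × 5.67×10⁻⁸ × (355)⁴)] = 7.07×10¹⁰ m = 0.472 AU.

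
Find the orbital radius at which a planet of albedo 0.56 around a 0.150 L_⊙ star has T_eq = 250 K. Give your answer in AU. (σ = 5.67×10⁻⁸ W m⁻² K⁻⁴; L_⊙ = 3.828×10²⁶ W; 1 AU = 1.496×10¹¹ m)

d ≈ 0.318 AU

L = 0.150 × 3.828×10²⁶ = 5.74×10²⁵ W.
From T_eq⁴ = L(1−A)/(16πσd²): d = √[L(1−A)/(16πσT_eq⁴)].
d = √[5.74×10²⁵ × 0.44 / (16π × 5.67×10⁻⁸ × (250)⁴)] = 4.76×10¹⁰ m = 0.318 AU.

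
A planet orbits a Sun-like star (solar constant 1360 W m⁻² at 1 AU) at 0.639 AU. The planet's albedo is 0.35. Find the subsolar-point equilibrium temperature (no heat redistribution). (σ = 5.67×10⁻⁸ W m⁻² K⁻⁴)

T_ss ≈ 442 K

Flux at 0.639 AU: S = 1360/0.639² = 3330 W m⁻².
At the subsolar point the surface absorbs S(1−A) and emits σT⁴ per unit area — no factor of 4, since only the local patch is in balance.
T = [3330 × 0.65 / 5.67×10⁻⁸]^(1/4) = (3.82×10¹⁰)^(1/4) = 442 K.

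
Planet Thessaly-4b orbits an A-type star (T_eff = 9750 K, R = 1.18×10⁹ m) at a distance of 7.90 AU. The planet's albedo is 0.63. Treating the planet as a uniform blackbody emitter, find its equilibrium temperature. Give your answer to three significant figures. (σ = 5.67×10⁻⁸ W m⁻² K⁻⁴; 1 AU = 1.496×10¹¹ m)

T_eq ≈ 170 K

d = 7.90 AU = 1.18×10¹² m.
L = 4πR_⋆²σT_⋆⁴ = 4π(1.18×10⁹)² × 5.67×10⁻⁸ × (9750)⁴ = 8.97×10²⁷ W.
S = L/(4πd²) = 511 W m⁻².
Energy balance: absorbed = emitted ⇒ πR²·S(1−A) = 4πR²·σT_eq⁴, so T_eq⁴ = S(1−A)/(4σ).
T_eq = [511 × 0.37 / (4 × 5.67×10⁻⁸)]^(1/4) = (8.33×10⁸)^(1/4) = 170 K.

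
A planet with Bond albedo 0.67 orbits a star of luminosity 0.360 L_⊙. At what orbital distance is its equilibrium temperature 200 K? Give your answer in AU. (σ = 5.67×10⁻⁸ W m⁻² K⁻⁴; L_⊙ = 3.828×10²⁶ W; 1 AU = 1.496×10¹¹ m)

L = 0.360 × 3.828×10²⁶ = 1.38×10²⁶ W.
From T_eq⁴ = L(1−A)/(16πσd²): d = √[L(1−A)/(16πσT_eq⁴)].
d = √[1.38×10²⁶ × 0.33 / (16π × 5.67×10⁻⁸ × (200)⁴)] = 9.99×10¹⁰ m = 0.668 AU.

d ≈ 0.668 AU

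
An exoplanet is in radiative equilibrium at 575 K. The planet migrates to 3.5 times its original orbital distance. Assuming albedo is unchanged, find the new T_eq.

T_eq ≈ 307 K

T_eq ∝ L^(1/4) · d^(−1/2).
T′ = 575 / 3.5^(1/2) = 307 K.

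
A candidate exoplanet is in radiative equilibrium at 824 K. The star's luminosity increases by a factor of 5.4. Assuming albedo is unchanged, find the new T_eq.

T_eq ≈ 1260 K

T_eq ∝ L^(1/4) · d^(−1/2).
T′ = 824 × 5.4^(1/4) = 1260 K.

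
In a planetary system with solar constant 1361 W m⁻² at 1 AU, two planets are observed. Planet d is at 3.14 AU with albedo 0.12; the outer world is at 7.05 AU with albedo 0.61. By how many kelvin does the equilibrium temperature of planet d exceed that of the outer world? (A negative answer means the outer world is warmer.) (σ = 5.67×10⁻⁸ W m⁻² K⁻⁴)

ΔT ≈ 69.3 K

T_eq = [S₀(1−A)/(4σd²)]^(1/4), so T ∝ (1−A)^(1/4) / √d.
T₁ = [1361×0.88/(4×5.67×10⁻⁸×3.14²)]^(1/4) = 152.13 K.
T₂ = [1361×0.39/(4×5.67×10⁻⁸×7.05²)]^(1/4) = 82.84 K.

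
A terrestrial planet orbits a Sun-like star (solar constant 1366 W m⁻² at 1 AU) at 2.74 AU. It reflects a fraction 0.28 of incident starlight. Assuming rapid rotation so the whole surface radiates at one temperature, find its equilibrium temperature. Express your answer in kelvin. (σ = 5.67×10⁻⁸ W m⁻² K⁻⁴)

T_eq ≈ 155 K

Flux at 2.74 AU: S = 1366/2.74² = 182 W m⁻².
Energy balance: absorbed = emitted ⇒ πR²·S(1−A) = 4πR²·σT_eq⁴, so T_eq⁴ = S(1−A)/(4σ).
T_eq = [182 × 0.72 / (4 × 5.67×10⁻⁸)]^(1/4) = (5.78×10⁸)^(1/4) = 155 K.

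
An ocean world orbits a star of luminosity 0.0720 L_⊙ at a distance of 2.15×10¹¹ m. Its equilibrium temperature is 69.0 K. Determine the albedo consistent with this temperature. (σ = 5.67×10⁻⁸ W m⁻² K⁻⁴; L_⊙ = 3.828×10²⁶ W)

L = 0.0720 × 3.828×10²⁶ = 2.76×10²⁵ W.
Flux: S = L/(4πd²) = 2.76×10²⁵/(4π×(2.15×10¹¹)²) = 47.4 W m⁻².
From T_eq⁴ = S(1−A)/(4σ): 1−A = 4σT_eq⁴/S.
1−A = 4 × 5.67×10⁻⁸ × (69.0)⁴ / 47.4 = 0.108.

A ≈ 0.89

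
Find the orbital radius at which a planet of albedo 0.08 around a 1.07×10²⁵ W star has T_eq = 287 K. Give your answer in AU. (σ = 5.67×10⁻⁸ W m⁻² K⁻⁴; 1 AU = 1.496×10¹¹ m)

From T_eq⁴ = L(1−A)/(16πσd²): d = √[L(1−A)/(16πσT_eq⁴)].
d = √[1.07×10²⁵ × 0.92 / (16π × 5.67×10⁻⁸ × (287)⁴)] = 2.26×10¹⁰ m = 0.151 AU.

d ≈ 0.151 AU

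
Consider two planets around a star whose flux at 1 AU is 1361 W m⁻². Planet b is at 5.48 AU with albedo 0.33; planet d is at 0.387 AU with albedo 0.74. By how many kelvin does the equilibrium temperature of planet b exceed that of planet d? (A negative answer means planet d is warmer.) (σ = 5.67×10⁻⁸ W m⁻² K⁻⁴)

ΔT ≈ -211.9 K

T_eq = [S₀(1−A)/(4σd²)]^(1/4), so T ∝ (1−A)^(1/4) / √d.
T₁ = [1361×0.67/(4×5.67×10⁻⁸×5.48²)]^(1/4) = 107.57 K.
T₂ = [1361×0.26/(4×5.67×10⁻⁸×0.387²)]^(1/4) = 319.48 K.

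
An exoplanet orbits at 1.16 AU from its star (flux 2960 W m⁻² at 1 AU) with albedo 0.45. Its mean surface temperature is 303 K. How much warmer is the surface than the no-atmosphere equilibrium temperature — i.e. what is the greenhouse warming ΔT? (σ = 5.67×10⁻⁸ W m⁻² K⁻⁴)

S = 2960/1.16² = 2200 W m⁻².
T_eq = [S(1−A)/(4σ)]^(1/4) = [2200×0.55/(4×5.67×10⁻⁸)]^(1/4) = 270.3 K.
ΔT = T_surf − T_eq = 303 − 270.3.

ΔT ≈ 32.7 K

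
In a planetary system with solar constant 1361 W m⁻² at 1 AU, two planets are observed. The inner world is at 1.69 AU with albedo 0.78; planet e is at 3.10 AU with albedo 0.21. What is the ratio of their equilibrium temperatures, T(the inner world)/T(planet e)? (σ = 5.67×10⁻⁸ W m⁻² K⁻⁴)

T₁/T₂ ≈ 0.984

T_eq = [S₀(1−A)/(4σd²)]^(1/4), so T ∝ (1−A)^(1/4) / √d.
T₁ = [1361×0.22/(4×5.67×10⁻⁸×1.69²)]^(1/4) = 146.63 K.
T₂ = [1361×0.79/(4×5.67×10⁻⁸×3.10²)]^(1/4) = 149.03 K.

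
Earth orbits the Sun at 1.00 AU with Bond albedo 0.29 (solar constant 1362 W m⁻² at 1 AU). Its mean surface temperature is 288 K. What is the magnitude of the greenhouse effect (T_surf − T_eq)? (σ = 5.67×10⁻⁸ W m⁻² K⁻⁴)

S = 1362/1.00² = 1362 W m⁻².
T_eq = [S(1−A)/(4σ)]^(1/4) = [1362×0.71/(4×5.67×10⁻⁸)]^(1/4) = 255.5 K.
ΔT = T_surf − T_eq = 288 − 255.5.

ΔT ≈ 32.5 K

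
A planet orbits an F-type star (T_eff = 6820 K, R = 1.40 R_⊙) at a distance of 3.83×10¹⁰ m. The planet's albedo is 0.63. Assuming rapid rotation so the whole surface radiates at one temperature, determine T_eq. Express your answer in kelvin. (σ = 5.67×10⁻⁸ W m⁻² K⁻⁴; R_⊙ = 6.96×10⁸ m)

R_⋆ = 1.40 × 6.96×10⁸ = 9.74×10⁸ m.
L = 4πR_⋆²σT_⋆⁴ = 4π(9.74×10⁸)² × 5.67×10⁻⁸ × (6820)⁴ = 1.46×10²⁷ W.
S = L/(4πd²) = 7.94×10⁴ W m⁻².
Energy balance: absorbed = emitted ⇒ πR²·S(1−A) = 4πR²·σT_eq⁴, so T_eq⁴ = S(1−A)/(4σ).
T_eq = [7.94×10⁴ × 0.37 / (4 × 5.67×10⁻⁸)]^(1/4) = (1.30×10¹¹)^(1/4) = 600 K.

T_eq ≈ 600 K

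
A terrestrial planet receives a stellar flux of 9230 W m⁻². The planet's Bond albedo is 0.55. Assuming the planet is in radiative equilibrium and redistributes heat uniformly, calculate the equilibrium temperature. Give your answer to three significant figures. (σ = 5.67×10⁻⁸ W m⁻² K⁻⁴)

Energy balance: absorbed = emitted ⇒ πR²·S(1−A) = 4πR²·σT_eq⁴, so T_eq⁴ = S(1−A)/(4σ).
T_eq = [9230 × 0.45 / (4 × 5.67×10⁻⁸)]^(1/4) = (1.83×10¹⁰)^(1/4) = 368 K.

T_eq ≈ 368 K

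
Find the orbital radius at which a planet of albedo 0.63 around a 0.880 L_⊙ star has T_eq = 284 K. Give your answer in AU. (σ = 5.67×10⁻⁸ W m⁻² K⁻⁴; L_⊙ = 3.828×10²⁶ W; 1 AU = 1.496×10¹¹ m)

L = 0.880 × 3.828×10²⁶ = 3.37×10²⁶ W.
From T_eq⁴ = L(1−A)/(16πσd²): d = √[L(1−A)/(16πσT_eq⁴)].
d = √[3.37×10²⁶ × 0.37 / (16π × 5.67×10⁻⁸ × (284)⁴)] = 8.20×10¹⁰ m = 0.548 AU.

d ≈ 0.548 AU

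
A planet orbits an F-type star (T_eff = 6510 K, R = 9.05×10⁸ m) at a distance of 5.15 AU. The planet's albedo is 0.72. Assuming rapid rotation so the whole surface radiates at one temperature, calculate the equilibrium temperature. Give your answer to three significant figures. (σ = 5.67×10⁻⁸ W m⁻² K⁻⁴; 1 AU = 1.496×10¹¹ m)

T_eq ≈ 115 K

d = 5.15 AU = 7.70×10¹¹ m.
L = 4πR_⋆²σT_⋆⁴ = 4π(9.05×10⁸)² × 5.67×10⁻⁸ × (6510)⁴ = 1.05×10²⁷ W.
S = L/(4πd²) = 141 W m⁻².
Energy balance: absorbed = emitted ⇒ πR²·S(1−A) = 4πR²·σT_eq⁴, so T_eq⁴ = S(1−A)/(4σ).
T_eq = [141 × 0.28 / (4 × 5.67×10⁻⁸)]^(1/4) = (1.73×10⁸)^(1/4) = 115 K.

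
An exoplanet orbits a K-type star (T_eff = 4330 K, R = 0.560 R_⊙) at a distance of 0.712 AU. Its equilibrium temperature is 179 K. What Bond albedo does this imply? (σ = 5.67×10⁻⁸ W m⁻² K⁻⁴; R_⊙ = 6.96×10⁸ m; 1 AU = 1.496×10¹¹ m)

R_⋆ = 0.560 × 6.96×10⁸ = 3.90×10⁸ m.
d = 0.712 AU = 1.07×10¹¹ m.
L = 4πR_⋆²σT_⋆⁴ = 4π(3.90×10⁸)² × 5.67×10⁻⁸ × (4330)⁴ = 3.80×10²⁵ W.
S = L/(4πd²) = 267 W m⁻².
From T_eq⁴ = S(1−A)/(4σ): 1−A = 4σT_eq⁴/S.
1−A = 4 × 5.67×10⁻⁸ × (179)⁴ / 267 = 0.872.

A ≈ 0.13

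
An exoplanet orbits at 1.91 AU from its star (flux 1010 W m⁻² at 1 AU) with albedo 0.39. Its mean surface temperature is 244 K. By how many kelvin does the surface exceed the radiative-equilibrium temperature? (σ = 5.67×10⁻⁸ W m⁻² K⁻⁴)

S = 1010/1.91² = 276.9 W m⁻².
T_eq = [S(1−A)/(4σ)]^(1/4) = [276.9×0.61/(4×5.67×10⁻⁸)]^(1/4) = 165.2 K.
ΔT = T_surf − T_eq = 244 − 165.2.

ΔT ≈ 78.8 K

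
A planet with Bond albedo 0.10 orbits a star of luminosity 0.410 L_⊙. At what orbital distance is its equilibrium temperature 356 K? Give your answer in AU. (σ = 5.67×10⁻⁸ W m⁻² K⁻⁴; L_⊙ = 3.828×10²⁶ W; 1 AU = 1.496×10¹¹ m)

d ≈ 0.371 AU

L = 0.410 × 3.828×10²⁶ = 1.57×10²⁶ W.
From T_eq⁴ = L(1−A)/(16πσd²): d = √[L(1−A)/(16πσT_eq⁴)].
d = √[1.57×10²⁶ × 0.90 / (16π × 5.67×10⁻⁸ × (356)⁴)] = 5.55×10¹⁰ m = 0.371 AU.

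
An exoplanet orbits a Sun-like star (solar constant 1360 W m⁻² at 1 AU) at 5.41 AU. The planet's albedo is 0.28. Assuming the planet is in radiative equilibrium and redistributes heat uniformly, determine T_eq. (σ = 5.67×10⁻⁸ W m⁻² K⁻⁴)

Flux at 5.41 AU: S = 1360/5.41² = 46.5 W m⁻².
Energy balance: absorbed = emitted ⇒ πR²·S(1−A) = 4πR²·σT_eq⁴, so T_eq⁴ = S(1−A)/(4σ).
T_eq = [46.5 × 0.72 / (4 × 5.67×10⁻⁸)]^(1/4) = (1.48×10⁸)^(1/4) = 110 K.

T_eq ≈ 110 K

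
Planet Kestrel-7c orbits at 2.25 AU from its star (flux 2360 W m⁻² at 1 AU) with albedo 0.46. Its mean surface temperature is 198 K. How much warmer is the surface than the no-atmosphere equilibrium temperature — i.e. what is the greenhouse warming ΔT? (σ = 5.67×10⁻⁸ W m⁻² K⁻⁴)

S = 2360/2.25² = 466.2 W m⁻².
T_eq = [S(1−A)/(4σ)]^(1/4) = [466.2×0.54/(4×5.67×10⁻⁸)]^(1/4) = 182.5 K.
ΔT = T_surf − T_eq = 198 − 182.5.

ΔT ≈ 15.5 K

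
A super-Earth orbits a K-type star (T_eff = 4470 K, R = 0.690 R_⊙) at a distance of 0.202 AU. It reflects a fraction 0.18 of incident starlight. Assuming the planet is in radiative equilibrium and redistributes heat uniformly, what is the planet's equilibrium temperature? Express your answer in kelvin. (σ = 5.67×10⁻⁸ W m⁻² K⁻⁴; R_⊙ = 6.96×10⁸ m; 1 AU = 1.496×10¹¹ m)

R_⋆ = 0.690 × 6.96×10⁸ = 4.80×10⁸ m.
d = 0.202 AU = 3.02×10¹⁰ m.
L = 4πR_⋆²σT_⋆⁴ = 4π(4.80×10⁸)² × 5.67×10⁻⁸ × (4470)⁴ = 6.56×10²⁵ W.
S = L/(4πd²) = 5720 W m⁻².
Energy balance: absorbed = emitted ⇒ πR²·S(1−A) = 4πR²·σT_eq⁴, so T_eq⁴ = S(1−A)/(4σ).
T_eq = [5720 × 0.82 / (4 × 5.67×10⁻⁸)]^(1/4) = (2.07×10¹⁰)^(1/4) = 379 K.

T_eq ≈ 379 K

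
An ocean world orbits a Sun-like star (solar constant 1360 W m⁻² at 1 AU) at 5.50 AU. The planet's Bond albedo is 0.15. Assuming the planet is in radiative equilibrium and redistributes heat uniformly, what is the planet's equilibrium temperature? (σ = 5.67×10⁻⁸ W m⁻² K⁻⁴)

Flux at 5.50 AU: S = 1360/5.50² = 45.0 W m⁻².
Energy balance: absorbed = emitted ⇒ πR²·S(1−A) = 4πR²·σT_eq⁴, so T_eq⁴ = S(1−A)/(4σ).
T_eq = [45.0 × 0.85 / (4 × 5.67×10⁻⁸)]^(1/4) = (1.68×10⁸)^(1/4) = 114 K.

T_eq ≈ 114 K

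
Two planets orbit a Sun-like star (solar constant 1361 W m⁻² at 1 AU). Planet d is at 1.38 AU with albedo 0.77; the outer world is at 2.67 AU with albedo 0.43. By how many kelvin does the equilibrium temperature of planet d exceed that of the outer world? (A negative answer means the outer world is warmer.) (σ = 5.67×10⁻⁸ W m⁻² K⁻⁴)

ΔT ≈ 16.1 K

T_eq = [S₀(1−A)/(4σd²)]^(1/4), so T ∝ (1−A)^(1/4) / √d.
T₁ = [1361×0.23/(4×5.67×10⁻⁸×1.38²)]^(1/4) = 164.08 K.
T₂ = [1361×0.57/(4×5.67×10⁻⁸×2.67²)]^(1/4) = 148.00 K.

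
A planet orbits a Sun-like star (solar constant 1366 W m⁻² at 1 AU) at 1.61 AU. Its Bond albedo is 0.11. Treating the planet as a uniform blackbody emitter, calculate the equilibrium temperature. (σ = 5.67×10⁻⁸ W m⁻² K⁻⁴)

Flux at 1.61 AU: S = 1366/1.61² = 527 W m⁻².
Energy balance: absorbed = emitted ⇒ πR²·S(1−A) = 4πR²·σT_eq⁴, so T_eq⁴ = S(1−A)/(4σ).
T_eq = [527 × 0.89 / (4 × 5.67×10⁻⁸)]^(1/4) = (2.07×10⁹)^(1/4) = 213 K.

T_eq ≈ 213 K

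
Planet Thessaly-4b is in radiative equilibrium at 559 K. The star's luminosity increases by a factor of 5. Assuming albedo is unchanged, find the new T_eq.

T_eq ≈ 836 K

T_eq ∝ L^(1/4) · d^(−1/2).
T′ = 559 × 5^(1/4) = 836 K.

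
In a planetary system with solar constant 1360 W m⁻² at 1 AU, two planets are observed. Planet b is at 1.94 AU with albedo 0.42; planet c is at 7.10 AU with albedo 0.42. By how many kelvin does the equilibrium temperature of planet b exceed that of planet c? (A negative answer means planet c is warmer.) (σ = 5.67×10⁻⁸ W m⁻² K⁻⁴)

T_eq = [S₀(1−A)/(4σd²)]^(1/4), so T ∝ (1−A)^(1/4) / √d.
T₁ = [1360×0.58/(4×5.67×10⁻⁸×1.94²)]^(1/4) = 174.35 K.
T₂ = [1360×0.58/(4×5.67×10⁻⁸×7.10²)]^(1/4) = 91.14 K.

ΔT ≈ 83.2 K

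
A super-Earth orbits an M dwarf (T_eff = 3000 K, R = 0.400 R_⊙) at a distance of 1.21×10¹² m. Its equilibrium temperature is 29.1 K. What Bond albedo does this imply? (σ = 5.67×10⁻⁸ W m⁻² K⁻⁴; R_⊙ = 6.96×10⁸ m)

R_⋆ = 0.400 × 6.96×10⁸ = 2.78×10⁸ m.
L = 4πR_⋆²σT_⋆⁴ = 4π(2.78×10⁸)² × 5.67×10⁻⁸ × (3000)⁴ = 4.47×10²⁴ W.
S = L/(4πd²) = 0.243 W m⁻².
From T_eq⁴ = S(1−A)/(4σ): 1−A = 4σT_eq⁴/S.
1−A = 4 × 5.67×10⁻⁸ × (29.1)⁴ / 0.243 = 0.669.

A ≈ 0.33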